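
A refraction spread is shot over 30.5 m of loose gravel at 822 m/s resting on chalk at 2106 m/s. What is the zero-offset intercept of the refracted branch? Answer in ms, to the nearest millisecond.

68 ms

tᵢ = 2h·√(V₂²−V₁²)/(V₁V₂).
√(V₂²−V₁²) = √(2106²−822²) = 1939.0 m/s.
tᵢ = 2·30.5·1939.0/(822·2106) = 0.06832 s.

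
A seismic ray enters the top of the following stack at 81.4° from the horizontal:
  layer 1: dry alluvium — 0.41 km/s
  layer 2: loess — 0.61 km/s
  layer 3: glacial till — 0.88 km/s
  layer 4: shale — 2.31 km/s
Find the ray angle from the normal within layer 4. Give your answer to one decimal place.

57.4°

From the normal: θ₁ = 90° − 81.4° = 8.6°.
Ray parameter p = sin 8.6° / 0.41 = 3.6472e-01 s/km.
sin θ_4 = p·V_4 = 3.6472e-01 × 2.31 = 0.8425.
θ_4 = 57.41° from the vertical.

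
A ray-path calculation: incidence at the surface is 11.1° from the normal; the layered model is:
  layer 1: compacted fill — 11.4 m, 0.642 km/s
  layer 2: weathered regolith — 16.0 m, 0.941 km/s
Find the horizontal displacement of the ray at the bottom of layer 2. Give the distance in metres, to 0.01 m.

6.94 m

Ray parameter p = sin 11.1° / 0.642 km/s = 2.9988e-01 s/km.
Layer 1: θ = 11.10°; offset = 11.4·tan 11.10° = 2.2366 m.
Layer 2: sin θ = p·0.941 = 0.2822 → θ = 16.39°; offset = 16.0·tan 16.39° = 4.7062 m.
Σ offsets = 6.9428 m.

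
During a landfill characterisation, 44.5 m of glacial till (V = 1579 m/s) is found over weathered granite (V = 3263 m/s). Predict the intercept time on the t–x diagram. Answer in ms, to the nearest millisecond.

49 ms

tᵢ = 2h·√(V₂²−V₁²)/(V₁V₂).
√(V₂²−V₁²) = √(3263²−1579²) = 2855.5 m/s.
tᵢ = 2·44.5·2855.5/(1579·3263) = 0.04933 s.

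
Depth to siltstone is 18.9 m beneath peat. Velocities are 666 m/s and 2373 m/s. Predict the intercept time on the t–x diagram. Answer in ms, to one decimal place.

54.5 ms

θ_c = arcsin(V₁/V₂) = arcsin(666/2373) = 16.30°; cos θ_c = 0.9598.
tᵢ = 2h·cos θ_c / V₁ = 2·18.9·0.9598 / 666 = 0.05448 s.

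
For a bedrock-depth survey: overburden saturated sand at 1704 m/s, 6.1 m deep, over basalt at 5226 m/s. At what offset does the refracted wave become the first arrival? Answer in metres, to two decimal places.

x_cross = 2h·√((V₂+V₁)/(V₂−V₁)).
(V₂+V₁)/(V₂−V₁) = (5226+1704)/(5226−1704) = 1.9676; √ = 1.4027.
x_cross = 2·6.1·1.4027 = 17.11 m.

17.11 m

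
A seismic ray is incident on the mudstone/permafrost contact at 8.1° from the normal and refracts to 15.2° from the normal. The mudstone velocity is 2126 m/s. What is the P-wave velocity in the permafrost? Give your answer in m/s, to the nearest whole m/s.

sin 8.1° = 0.1409; sin 15.2° = 0.2622.
V₂ = V₁·(sin θ₂/sin θ₁) = 2126·(0.2622/0.1409) = 3956.06 m/s.

3956 m/s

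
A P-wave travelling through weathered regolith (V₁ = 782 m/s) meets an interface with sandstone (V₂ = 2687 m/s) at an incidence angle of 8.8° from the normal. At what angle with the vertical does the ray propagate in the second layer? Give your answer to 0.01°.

31.71°

sin θ₁/V₁ = sin θ₂/V₂ ⇒ sin θ₂ = 2687·sin 8.8°/782 = 2687·0.1530/782 = 0.5257.
θ₂ = sin⁻¹(0.5257) = 31.71° (from vertical).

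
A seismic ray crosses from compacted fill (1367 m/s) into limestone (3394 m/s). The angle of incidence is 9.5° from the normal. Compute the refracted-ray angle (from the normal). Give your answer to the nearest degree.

24°

sin θ₁/V₁ = sin θ₂/V₂ ⇒ sin θ₂ = 3394·sin 9.5°/1367 = 3394·0.1650/1367 = 0.4098.
θ₂ = arcsin 0.4098 = 24.19° from the normal.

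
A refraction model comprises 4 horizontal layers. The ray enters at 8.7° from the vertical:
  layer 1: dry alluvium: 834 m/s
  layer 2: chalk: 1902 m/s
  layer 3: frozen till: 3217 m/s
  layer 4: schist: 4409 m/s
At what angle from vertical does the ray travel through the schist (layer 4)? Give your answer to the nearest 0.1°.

Ray parameter p = sin 8.7° / 834 = 1.8137e-04 s/m.
sin θ_4 = p·V_4 = 1.8137e-04 × 4409 = 0.7997.
θ_4 = 53.10° from the vertical.

53.1°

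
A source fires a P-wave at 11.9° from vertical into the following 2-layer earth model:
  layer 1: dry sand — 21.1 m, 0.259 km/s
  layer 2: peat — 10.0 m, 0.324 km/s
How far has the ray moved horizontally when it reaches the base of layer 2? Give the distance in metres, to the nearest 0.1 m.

7.1 m

p = sin θ₁/V₁ = sin 11.9°/0.259 = 7.9616e-01 s/km is conserved through the stack.
Layer 1: θ = 11.90°; offset = 21.1·tan 11.90° = 4.446 m.
Layer 2: sin θ = p·0.324 = 0.2580 → θ = 14.95°; offset = 10.0·tan 14.95° = 2.670 m.
Summing the layer offsets gives 7.116 m.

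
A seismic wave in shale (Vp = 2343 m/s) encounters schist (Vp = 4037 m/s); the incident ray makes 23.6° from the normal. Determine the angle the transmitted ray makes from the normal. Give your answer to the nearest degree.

44°

Snell's law: sin θ₂ = (V₂/V₁)·sin θ₁ = (4037/2343)·sin 23.6° = 0.6898.
θ₂ = arcsin 0.6898 = 43.61° from the normal.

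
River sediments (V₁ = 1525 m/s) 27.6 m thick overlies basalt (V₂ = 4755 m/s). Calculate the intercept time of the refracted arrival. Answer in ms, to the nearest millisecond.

34 ms

tᵢ = 2h·√(V₂²−V₁²)/(V₁V₂).
√(V₂²−V₁²) = √(4755²−1525²) = 4503.8 m/s.
tᵢ = 2·27.6·4503.8/(1525·4755) = 0.03428 s.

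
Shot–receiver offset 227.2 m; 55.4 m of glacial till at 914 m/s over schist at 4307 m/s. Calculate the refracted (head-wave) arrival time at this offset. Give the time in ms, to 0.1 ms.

t = x/V₂ + 2h·√(V₂²−V₁²)/(V₁V₂).
√(V₂²−V₁²) = √(4307²−914²) = 4208.9 m/s; delay term = 2·55.4·4208.9/(914·4307) = 0.11846 s.
t = 227.2/4307 + 0.11846 = 0.17122 s.

171.2 ms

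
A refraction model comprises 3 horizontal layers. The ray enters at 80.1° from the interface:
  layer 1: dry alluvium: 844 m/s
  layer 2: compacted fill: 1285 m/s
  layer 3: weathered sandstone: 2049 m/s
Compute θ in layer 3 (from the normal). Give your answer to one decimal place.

From the normal: θ₁ = 90° − 80.1° = 9.9°.
Snell's law across each interface conserves sin θ / V, so sin θ_3 = V_3·sin θ₁/V₁.
sin θ_3 = 2049 × sin 9.9° / 844 = 0.4174.
θ_3 = 24.67° from the vertical.

24.7°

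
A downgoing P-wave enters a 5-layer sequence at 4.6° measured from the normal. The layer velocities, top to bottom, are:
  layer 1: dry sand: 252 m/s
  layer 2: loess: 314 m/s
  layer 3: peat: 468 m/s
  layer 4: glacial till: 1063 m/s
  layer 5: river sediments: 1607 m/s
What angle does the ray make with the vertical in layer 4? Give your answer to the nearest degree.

20°

Snell's law across each interface conserves sin θ / V, so sin θ_4 = V_4·sin θ₁/V₁.
sin θ_4 = 1063 × sin 4.6° / 252 = 0.3383.
θ_4 = 19.77° from the vertical.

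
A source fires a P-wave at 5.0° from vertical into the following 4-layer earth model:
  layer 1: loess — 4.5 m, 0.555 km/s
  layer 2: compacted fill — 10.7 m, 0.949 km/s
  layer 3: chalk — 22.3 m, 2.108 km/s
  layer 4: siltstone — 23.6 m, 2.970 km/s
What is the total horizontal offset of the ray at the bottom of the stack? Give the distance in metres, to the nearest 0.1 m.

22.3 m

Apply Snell's law at each interface; in layer i the horizontal offset is hᵢ·tan θᵢ.
Layer 1: θ = 5.00°; offset = 4.5·tan 5.00° = 0.394 m.
Layer 2: sin θ = 0.949·sin 5.0°/0.555 = 0.1490, θ = 8.57°; offset = 10.7·tan 8.57° = 1.613 m.
Layer 3: sin θ = 2.108·sin 5.0°/0.555 = 0.3310, θ = 19.33°; offset = 22.3·tan 19.33° = 7.823 m.
Layer 4: sin θ = 2.970·sin 5.0°/0.555 = 0.4664, θ = 27.80°; offset = 23.6·tan 27.80° = 12.443 m.
Total horizontal offset = 22.273 m.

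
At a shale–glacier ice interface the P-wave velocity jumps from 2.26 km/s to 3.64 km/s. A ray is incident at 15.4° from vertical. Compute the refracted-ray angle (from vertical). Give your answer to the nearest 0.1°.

25.3°

sin θ₁/V₁ = sin θ₂/V₂ ⇒ sin θ₂ = 3.64·sin 15.4°/2.26 = 3.64·0.2656/2.26 = 0.4277.
θ₂ = arcsin 0.4277 = 25.32° from the normal.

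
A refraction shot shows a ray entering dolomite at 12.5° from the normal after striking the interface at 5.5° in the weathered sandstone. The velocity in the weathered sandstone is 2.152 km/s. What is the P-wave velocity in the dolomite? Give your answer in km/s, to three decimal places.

Snell's law: sin 5.5°/V₁ = sin 12.5°/V₂.
V₂ = V₁·sin 12.5°/sin 5.5° = 2.152 × 2.2582 = 4.860 km/s.

4.860 km/s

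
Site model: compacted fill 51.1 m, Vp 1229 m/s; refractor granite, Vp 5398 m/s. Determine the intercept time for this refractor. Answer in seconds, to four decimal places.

0.0810 s

tᵢ = 2h·√(V₂²−V₁²)/(V₁V₂).
√(V₂²−V₁²) = √(5398²−1229²) = 5256.2 m/s.
tᵢ = 2·51.1·5256.2/(1229·5398) = 0.08097 s.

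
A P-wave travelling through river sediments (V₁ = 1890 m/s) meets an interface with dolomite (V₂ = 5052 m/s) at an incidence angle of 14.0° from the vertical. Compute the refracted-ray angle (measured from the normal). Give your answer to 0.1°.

Snell's law: sin θ₂ = (V₂/V₁)·sin θ₁ = (5052/1890)·sin 14.0° = 0.6467.
θ₂ = arcsin 0.6467 = 40.29° from the normal.

40.3°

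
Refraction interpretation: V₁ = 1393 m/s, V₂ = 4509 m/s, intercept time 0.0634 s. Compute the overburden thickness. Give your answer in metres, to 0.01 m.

h = tᵢ·V₁·V₂ / (2·√(V₂²−V₁²)).
√(V₂²−V₁²) = √(4509² − 1393²) = 4288.4 m/s.
h = 0.0634 s × 1393 × 4509 / (2 × 4288.4) = 46.43 m.

46.43 m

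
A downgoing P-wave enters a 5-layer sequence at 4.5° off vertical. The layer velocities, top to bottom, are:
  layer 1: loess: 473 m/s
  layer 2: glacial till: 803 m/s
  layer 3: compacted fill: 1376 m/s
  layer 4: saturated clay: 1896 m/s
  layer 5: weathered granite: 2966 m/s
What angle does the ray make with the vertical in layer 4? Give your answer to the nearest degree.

18°

Snell's law across each interface conserves sin θ / V, so sin θ_4 = V_4·sin θ₁/V₁.
sin θ_4 = 1896 × sin 4.5° / 473 = 0.3145.
θ_4 = arcsin 0.3145 = 18.33°.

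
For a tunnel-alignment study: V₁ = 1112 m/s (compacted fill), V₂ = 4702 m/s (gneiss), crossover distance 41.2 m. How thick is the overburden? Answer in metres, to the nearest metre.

x_cross = 2h·√((V₂+V₁)/(V₂−V₁)) → h = x_cross / (2·√((V₂+V₁)/(V₂−V₁))).
√((V₂+V₁)/(V₂−V₁)) = √((4702+1112)/(4702−1112)) = 1.2726.
h = 41.2 / (2·1.2726) = 16.19 m.

16 m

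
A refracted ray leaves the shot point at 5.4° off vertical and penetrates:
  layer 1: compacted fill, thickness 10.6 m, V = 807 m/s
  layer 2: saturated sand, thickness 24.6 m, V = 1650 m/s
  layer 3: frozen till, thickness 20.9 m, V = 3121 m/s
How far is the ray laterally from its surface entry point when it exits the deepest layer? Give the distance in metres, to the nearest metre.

14 m

Ray parameter p = sin 5.4° / 807 m/s = 1.1662e-04 s/m.
Layer 1: θ = 5.40°; offset = 10.6·tan 5.40° = 1.002 m.
Layer 2: sin θ = p·1650 = 0.1924 → θ = 11.09°; offset = 24.6·tan 11.09° = 4.824 m.
Layer 3: sin θ = p·3121 = 0.3640 → θ = 21.34°; offset = 20.9·tan 21.34° = 8.167 m.
Σ offsets = 13.992 m.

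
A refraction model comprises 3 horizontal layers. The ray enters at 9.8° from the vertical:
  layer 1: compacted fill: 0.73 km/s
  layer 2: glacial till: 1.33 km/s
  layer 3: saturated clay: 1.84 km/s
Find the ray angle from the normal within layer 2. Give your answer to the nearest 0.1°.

Snell's law across each interface conserves sin θ / V, so sin θ_2 = V_2·sin θ₁/V₁.
sin θ_2 = 1.33 × sin 9.8° / 0.73 = 0.3101.
θ_2 = arcsin 0.3101 = 18.07°.

18.1°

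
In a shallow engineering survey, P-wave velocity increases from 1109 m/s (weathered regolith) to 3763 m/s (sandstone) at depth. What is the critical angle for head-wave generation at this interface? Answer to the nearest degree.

At critical incidence the refracted ray runs along the interface (θ₂ = 90°), so sin θ_c = V₁/V₂.
θ_c = arcsin(1109/3763) = arcsin 0.2947 = 17.14°.

17°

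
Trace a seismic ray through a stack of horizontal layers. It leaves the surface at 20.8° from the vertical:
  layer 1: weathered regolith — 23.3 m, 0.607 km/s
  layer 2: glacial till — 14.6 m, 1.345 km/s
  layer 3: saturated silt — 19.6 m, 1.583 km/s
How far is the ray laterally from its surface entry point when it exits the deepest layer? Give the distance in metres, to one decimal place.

75.6 m

Ray parameter p = sin 20.8° / 0.607 km/s = 5.8502e-01 s/km.
Layer 1: θ = 20.80°; offset = 23.3·tan 20.80° = 8.851 m.
Layer 2: sin θ = p·1.345 = 0.7869 → θ = 51.89°; offset = 14.6·tan 51.89° = 18.615 m.
Layer 3: sin θ = p·1.583 = 0.9261 → θ = 67.83°; offset = 19.6·tan 67.83° = 48.107 m.
Total horizontal offset = 75.573 m.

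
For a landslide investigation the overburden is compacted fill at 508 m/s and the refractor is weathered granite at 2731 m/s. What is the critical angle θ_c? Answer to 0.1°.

10.7°

At critical incidence the refracted ray runs along the interface (θ₂ = 90°), so sin θ_c = V₁/V₂.
θ_c = arcsin(508/2731) = arcsin 0.1860 = 10.72°.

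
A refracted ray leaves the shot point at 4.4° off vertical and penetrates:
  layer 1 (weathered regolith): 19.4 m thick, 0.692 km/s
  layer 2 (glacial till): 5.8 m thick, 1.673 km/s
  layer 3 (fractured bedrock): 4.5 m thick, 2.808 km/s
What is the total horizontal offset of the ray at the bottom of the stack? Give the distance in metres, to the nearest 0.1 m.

Apply Snell's law at each interface; in layer i the horizontal offset is hᵢ·tan θᵢ.
Layer 1: θ = 4.40°; offset = 19.4·tan 4.40° = 1.493 m.
Layer 2: sin θ = 1.673·sin 4.4°/0.692 = 0.1855, θ = 10.69°; offset = 5.8·tan 10.69° = 1.095 m.
Layer 3: sin θ = 2.808·sin 4.4°/0.692 = 0.3113, θ = 18.14°; offset = 4.5·tan 18.14° = 1.474 m.
Summing the layer offsets gives 4.062 m.

4.1 m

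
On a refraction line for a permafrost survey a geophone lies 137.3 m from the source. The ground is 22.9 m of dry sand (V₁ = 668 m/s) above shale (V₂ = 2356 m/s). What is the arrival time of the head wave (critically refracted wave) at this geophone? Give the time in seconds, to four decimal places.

0.1240 s

t = x/V₂ + 2h·√(V₂²−V₁²)/(V₁V₂).
√(V₂²−V₁²) = √(2356²−668²) = 2259.3 m/s; delay term = 2·22.9·2259.3/(668·2356) = 0.06575 s.
t = 137.3/2356 + 0.06575 = 0.12403 s.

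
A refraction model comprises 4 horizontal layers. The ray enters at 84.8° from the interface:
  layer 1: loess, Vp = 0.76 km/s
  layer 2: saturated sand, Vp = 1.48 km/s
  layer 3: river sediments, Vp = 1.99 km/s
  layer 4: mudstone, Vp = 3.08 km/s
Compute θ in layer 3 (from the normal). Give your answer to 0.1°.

From the normal: θ₁ = 90° − 84.8° = 5.2°.
Ray parameter p = sin 5.2° / 0.76 = 1.1925e-01 s/km.
sin θ_3 = p·V_3 = 1.1925e-01 × 1.99 = 0.2373.
θ_3 = 13.73° from the vertical.

13.7°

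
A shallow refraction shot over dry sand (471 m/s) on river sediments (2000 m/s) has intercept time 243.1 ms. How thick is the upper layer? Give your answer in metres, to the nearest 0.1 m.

h = tᵢ·V₁·V₂ / (2·√(V₂²−V₁²)).
√(V₂²−V₁²) = √(2000² − 471²) = 1943.7 m/s.
h = 0.2431 s × 471 × 2000 / (2 × 1943.7) = 58.91 m.

58.9 m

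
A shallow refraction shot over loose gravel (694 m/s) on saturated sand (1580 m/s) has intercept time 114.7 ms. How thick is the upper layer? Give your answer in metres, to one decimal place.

44.3 m

h = tᵢ·V₁·V₂ / (2·√(V₂²−V₁²)).
√(V₂²−V₁²) = √(1580² − 694²) = 1419.4 m/s.
h = 0.1147 s × 694 × 1580 / (2 × 1419.4) = 44.30 m.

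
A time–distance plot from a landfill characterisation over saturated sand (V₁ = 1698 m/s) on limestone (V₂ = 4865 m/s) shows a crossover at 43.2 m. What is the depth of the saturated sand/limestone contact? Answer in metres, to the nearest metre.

x_cross = 2h·√((V₂+V₁)/(V₂−V₁)) → h = x_cross / (2·√((V₂+V₁)/(V₂−V₁))).
√((V₂+V₁)/(V₂−V₁)) = √((4865+1698)/(4865−1698)) = 1.4396.
h = 43.2 / (2·1.4396) = 15.00 m.

15 m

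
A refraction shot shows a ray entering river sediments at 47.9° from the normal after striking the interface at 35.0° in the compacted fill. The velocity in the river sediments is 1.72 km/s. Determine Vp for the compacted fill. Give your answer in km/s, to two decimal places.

sin 35.0° = 0.5736; sin 47.9° = 0.7420.
V₁ = V₂·(sin θ₁/sin θ₂) = 1.72·(0.5736/0.7420) = 1.33 km/s.

1.33 km/s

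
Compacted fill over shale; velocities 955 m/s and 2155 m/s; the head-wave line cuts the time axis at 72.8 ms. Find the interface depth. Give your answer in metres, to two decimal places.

38.78 m

θ_c = arcsin(955/2155) = 26.31°; cos θ_c = 0.8964.
tᵢ = 2h cos θ_c/V₁ ⇒ h = tᵢ·V₁/(2 cos θ_c) = 0.0728·955/(2·0.8964) = 38.78 m.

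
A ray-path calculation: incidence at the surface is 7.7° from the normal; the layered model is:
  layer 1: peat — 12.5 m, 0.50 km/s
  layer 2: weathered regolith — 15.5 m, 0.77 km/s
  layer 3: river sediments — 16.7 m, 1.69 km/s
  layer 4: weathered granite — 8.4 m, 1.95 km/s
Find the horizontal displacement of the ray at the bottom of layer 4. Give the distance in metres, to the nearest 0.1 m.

18.6 m

Ray parameter p = sin 7.7° / 0.50 km/s = 2.6797e-01 s/km.
Layer 1: θ = 7.70°; offset = 12.5·tan 7.70° = 1.690 m.
Layer 2: sin θ = p·0.77 = 0.2063 → θ = 11.91°; offset = 15.5·tan 11.91° = 3.269 m.
Layer 3: sin θ = p·1.69 = 0.4529 → θ = 26.93°; offset = 16.7·tan 26.93° = 8.483 m.
Layer 4: sin θ = p·1.95 = 0.5225 → θ = 31.50°; offset = 8.4·tan 31.50° = 5.148 m.
Summing the layer offsets gives 18.590 m.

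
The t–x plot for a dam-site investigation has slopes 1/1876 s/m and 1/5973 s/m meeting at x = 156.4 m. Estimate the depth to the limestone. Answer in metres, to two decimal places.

x_cross = 2h·√((V₂+V₁)/(V₂−V₁)) → h = x_cross / (2·√((V₂+V₁)/(V₂−V₁))).
√((V₂+V₁)/(V₂−V₁)) = √((5973+1876)/(5973−1876)) = 1.3841.
h = 156.4 / (2·1.3841) = 56.50 m.

56.50 m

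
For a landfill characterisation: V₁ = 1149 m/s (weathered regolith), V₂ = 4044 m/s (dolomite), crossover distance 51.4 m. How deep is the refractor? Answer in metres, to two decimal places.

h = (x_cross/2)·√((V₂−V₁)/(V₂+V₁)).
(V₂−V₁)/(V₂+V₁) = (4044−1149)/(4044+1149) = 0.5575; √ = 0.7466.
h = (51.4/2)·0.7466 = 19.19 m.

19.19 m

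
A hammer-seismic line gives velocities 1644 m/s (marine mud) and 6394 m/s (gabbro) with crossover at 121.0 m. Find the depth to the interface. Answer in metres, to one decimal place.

h = (x_cross/2)·√((V₂−V₁)/(V₂+V₁)).
(V₂−V₁)/(V₂+V₁) = (6394−1644)/(6394+1644) = 0.5909; √ = 0.7687.
h = (121.0/2)·0.7687 = 46.51 m.

46.5 m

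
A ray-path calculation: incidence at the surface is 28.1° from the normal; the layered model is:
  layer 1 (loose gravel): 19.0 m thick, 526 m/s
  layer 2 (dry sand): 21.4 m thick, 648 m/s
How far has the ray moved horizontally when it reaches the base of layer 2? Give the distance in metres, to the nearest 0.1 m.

Apply Snell's law at each interface; in layer i the horizontal offset is hᵢ·tan θᵢ.
Layer 1: θ = 28.10°; offset = 19.0·tan 28.10° = 10.145 m.
Layer 2: sin θ = 648·sin 28.1°/526 = 0.5803, θ = 35.47°; offset = 21.4·tan 35.47° = 15.247 m.
Total horizontal offset = 25.392 m.

25.4 m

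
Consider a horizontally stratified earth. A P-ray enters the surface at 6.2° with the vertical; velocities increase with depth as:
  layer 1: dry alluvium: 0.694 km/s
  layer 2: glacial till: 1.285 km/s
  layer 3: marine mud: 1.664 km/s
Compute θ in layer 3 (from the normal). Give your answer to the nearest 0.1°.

15.0°

Snell's law across each interface conserves sin θ / V, so sin θ_3 = V_3·sin θ₁/V₁.
sin θ_3 = 1.664 × sin 6.2° / 0.694 = 0.2589.
θ_3 = arcsin 0.2589 = 15.01°.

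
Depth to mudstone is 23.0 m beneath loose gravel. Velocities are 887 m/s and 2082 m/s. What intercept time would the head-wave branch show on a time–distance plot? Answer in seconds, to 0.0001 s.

tᵢ = 2h·√(V₂²−V₁²)/(V₁V₂).
√(V₂²−V₁²) = √(2082²−887²) = 1883.6 m/s.
tᵢ = 2·23.0·1883.6/(887·2082) = 0.04692 s.

0.0469 s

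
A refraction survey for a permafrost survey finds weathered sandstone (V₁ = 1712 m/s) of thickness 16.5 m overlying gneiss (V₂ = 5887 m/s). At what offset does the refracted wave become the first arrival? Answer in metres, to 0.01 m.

θ_c = arcsin(1712/5887) = 16.91°, so cos θ_c = 0.9568 and tᵢ = 2h cos θ_c/V₁ = 0.0184 s.
At crossover x/V₁ = x/V₂ + tᵢ ⇒ x = tᵢ/(1/V₁ − 1/V₂) = 0.01844/(5.8411e-04 − 1.6987e-04) = 44.52 m.

44.52 m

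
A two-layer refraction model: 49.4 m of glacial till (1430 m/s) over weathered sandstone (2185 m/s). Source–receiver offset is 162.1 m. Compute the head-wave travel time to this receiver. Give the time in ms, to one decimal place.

126.4 ms

θ_c = arcsin(V₁/V₂) = arcsin(1430/2185) = 40.88°, cos θ_c = 0.7561.
Intercept time tᵢ = 2h cos θ_c / V₁ = 2·49.4·0.7561/1430 = 0.05224 s.
t = x/V₂ + tᵢ = 162.1/2185 + 0.05224 = 0.12643 s.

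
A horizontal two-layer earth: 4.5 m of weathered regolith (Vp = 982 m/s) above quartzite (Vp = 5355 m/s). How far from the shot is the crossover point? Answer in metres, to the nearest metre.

11 m

x_cross = 2h·√((V₂+V₁)/(V₂−V₁)).
(V₂+V₁)/(V₂−V₁) = (5355+982)/(5355−982) = 1.4491; √ = 1.2038.
x_cross = 2·4.5·1.2038 = 10.83 m.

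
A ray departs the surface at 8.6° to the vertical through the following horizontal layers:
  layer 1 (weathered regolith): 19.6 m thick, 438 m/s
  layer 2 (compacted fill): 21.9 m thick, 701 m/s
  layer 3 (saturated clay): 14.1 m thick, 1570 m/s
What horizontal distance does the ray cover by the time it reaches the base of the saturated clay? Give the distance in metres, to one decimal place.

Apply Snell's law at each interface; in layer i the horizontal offset is hᵢ·tan θᵢ.
Layer 1: θ = 8.60°; offset = 19.6·tan 8.60° = 2.964 m.
Layer 2: sin θ = 701·sin 8.6°/438 = 0.2393, θ = 13.85°; offset = 21.9·tan 13.85° = 5.398 m.
Layer 3: sin θ = 1570·sin 8.6°/438 = 0.5360, θ = 32.41°; offset = 14.1·tan 32.41° = 8.952 m.
Σ offsets = 17.315 m.

17.3 m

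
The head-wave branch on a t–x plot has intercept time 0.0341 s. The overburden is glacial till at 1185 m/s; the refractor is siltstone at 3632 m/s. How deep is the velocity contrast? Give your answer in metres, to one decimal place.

21.4 m

θ_c = arcsin(1185/3632) = 19.04°; cos θ_c = 0.9453.
tᵢ = 2h cos θ_c/V₁ ⇒ h = tᵢ·V₁/(2 cos θ_c) = 0.0341·1185/(2·0.9453) = 21.37 m.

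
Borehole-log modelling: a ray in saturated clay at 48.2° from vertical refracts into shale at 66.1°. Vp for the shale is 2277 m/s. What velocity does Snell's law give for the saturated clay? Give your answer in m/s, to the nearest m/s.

1857 m/s

Snell's law: sin 48.2°/V₁ = sin 66.1°/V₂.
V₁ = V₂·sin 48.2°/sin 66.1° = 2277 × 0.8154 = 1856.65 m/s.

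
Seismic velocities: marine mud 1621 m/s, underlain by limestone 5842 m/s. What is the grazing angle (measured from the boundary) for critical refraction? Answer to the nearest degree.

74°

At critical incidence the refracted ray runs along the interface (θ₂ = 90°), so sin θ_c = V₁/V₂.
θ_c = arcsin(1621/5842) = arcsin 0.2775 = 16.11°.
Measured from the interface: 90° − 16.11° = 73.89°.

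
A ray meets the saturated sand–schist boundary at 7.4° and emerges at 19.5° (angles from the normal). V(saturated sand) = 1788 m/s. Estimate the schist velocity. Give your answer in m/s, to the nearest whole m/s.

sin 7.4° = 0.1288; sin 19.5° = 0.3338.
V₂ = V₁·(sin θ₂/sin θ₁) = 1788·(0.3338/0.1288) = 4634.06 m/s.

4634 m/s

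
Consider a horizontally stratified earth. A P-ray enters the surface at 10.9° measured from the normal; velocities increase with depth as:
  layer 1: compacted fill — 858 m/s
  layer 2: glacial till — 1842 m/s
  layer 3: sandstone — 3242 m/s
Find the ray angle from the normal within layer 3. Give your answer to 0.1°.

45.6°

Snell's law across each interface conserves sin θ / V, so sin θ_3 = V_3·sin θ₁/V₁.
sin θ_3 = 3242 × sin 10.9° / 858 = 0.7145.
θ_3 = arcsin 0.7145 = 45.60°.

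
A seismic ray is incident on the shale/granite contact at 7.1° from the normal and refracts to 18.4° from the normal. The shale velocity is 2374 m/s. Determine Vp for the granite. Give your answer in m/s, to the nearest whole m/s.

6063 m/s

sin 7.1° = 0.1236; sin 18.4° = 0.3156.
V₂ = V₁·(sin θ₂/sin θ₁) = 2374·(0.3156/0.1236) = 6062.64 m/s.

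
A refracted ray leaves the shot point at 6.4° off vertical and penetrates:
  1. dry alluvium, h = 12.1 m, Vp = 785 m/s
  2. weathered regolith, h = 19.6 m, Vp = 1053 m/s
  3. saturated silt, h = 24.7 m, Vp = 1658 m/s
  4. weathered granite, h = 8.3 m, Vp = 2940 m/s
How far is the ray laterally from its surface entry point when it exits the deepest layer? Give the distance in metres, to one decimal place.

p = sin θ₁/V₁ = sin 6.4°/785 = 1.4200e-04 s/m is conserved through the stack.
Layer 1: θ = 6.40°; offset = 12.1·tan 6.40° = 1.357 m.
Layer 2: sin θ = p·1053 = 0.1495 → θ = 8.60°; offset = 19.6·tan 8.60° = 2.964 m.
Layer 3: sin θ = p·1658 = 0.2354 → θ = 13.62°; offset = 24.7·tan 13.62° = 5.983 m.
Layer 4: sin θ = p·2940 = 0.4175 → θ = 24.68°; offset = 8.3·tan 24.68° = 3.813 m.
Σ offsets = 14.118 m.

14.1 m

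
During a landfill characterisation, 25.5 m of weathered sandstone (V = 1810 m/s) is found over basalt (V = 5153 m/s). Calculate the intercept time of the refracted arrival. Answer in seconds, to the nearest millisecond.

0.026 s

tᵢ = 2h·√(V₂²−V₁²)/(V₁V₂).
√(V₂²−V₁²) = √(5153²−1810²) = 4824.7 m/s.
tᵢ = 2·25.5·4824.7/(1810·5153) = 0.02638 s.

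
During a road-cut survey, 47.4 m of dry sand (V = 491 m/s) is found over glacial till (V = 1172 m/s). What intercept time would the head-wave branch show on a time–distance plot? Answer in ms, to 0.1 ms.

tᵢ = 2h·√(V₂²−V₁²)/(V₁V₂).
√(V₂²−V₁²) = √(1172²−491²) = 1064.2 m/s.
tᵢ = 2·47.4·1064.2/(491·1172) = 0.17531 s.

175.3 ms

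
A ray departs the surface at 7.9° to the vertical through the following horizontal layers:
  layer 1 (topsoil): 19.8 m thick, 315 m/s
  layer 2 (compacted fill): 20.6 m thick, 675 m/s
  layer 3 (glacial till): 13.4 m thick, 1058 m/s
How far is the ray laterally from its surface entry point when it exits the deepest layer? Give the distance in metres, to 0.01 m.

16.07 m

Ray parameter p = sin 7.9° / 315 m/s = 4.3633e-04 s/m.
Layer 1: θ = 7.90°; offset = 19.8·tan 7.90° = 2.7475 m.
Layer 2: sin θ = p·675 = 0.2945 → θ = 17.13°; offset = 20.6·tan 17.13° = 6.3488 m.
Layer 3: sin θ = p·1058 = 0.4616 → θ = 27.49°; offset = 13.4·tan 27.49° = 6.9735 m.
Total horizontal offset = 16.0698 m.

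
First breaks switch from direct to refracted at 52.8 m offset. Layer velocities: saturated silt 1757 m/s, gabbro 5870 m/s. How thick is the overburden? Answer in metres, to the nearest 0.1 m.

19.4 m

h = (x_cross/2)·√((V₂−V₁)/(V₂+V₁)).
(V₂−V₁)/(V₂+V₁) = (5870−1757)/(5870+1757) = 0.5393; √ = 0.7343.
h = (52.8/2)·0.7343 = 19.39 m.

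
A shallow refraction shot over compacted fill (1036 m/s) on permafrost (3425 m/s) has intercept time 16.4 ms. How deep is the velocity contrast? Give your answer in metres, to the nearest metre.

9 m

θ_c = arcsin(1036/3425) = 17.61°; cos θ_c = 0.9532.
tᵢ = 2h cos θ_c/V₁ ⇒ h = tᵢ·V₁/(2 cos θ_c) = 0.0164·1036/(2·0.9532) = 8.91 m.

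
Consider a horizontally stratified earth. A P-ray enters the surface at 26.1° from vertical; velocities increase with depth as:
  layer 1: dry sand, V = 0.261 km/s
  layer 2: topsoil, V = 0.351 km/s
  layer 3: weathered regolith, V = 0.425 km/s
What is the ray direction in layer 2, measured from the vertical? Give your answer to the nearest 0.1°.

36.3°

Snell's law across each interface conserves sin θ / V, so sin θ_2 = V_2·sin θ₁/V₁.
sin θ_2 = 0.351 × sin 26.1° / 0.261 = 0.5916.
θ_2 = 36.27° from the vertical.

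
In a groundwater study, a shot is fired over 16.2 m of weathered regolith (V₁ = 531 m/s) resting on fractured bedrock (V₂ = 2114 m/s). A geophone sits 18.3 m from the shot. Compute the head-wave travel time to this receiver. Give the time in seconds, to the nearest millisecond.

0.068 s

θ_c = arcsin(V₁/V₂) = arcsin(531/2114) = 14.55°, cos θ_c = 0.9679.
Intercept time tᵢ = 2h cos θ_c / V₁ = 2·16.2·0.9679/531 = 0.05906 s.
t = x/V₂ + tᵢ = 18.3/2114 + 0.05906 = 0.06772 s.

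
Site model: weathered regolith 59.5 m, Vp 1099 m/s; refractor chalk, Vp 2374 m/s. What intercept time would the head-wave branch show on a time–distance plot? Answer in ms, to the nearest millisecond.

96 ms

tᵢ = 2h·√(V₂²−V₁²)/(V₁V₂).
√(V₂²−V₁²) = √(2374²−1099²) = 2104.3 m/s.
tᵢ = 2·59.5·2104.3/(1099·2374) = 0.09598 s.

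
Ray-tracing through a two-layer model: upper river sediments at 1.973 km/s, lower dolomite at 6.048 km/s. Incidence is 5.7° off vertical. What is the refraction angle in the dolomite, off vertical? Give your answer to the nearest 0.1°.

17.7°

sin θ₁/V₁ = sin θ₂/V₂ ⇒ sin θ₂ = 6.048·sin 5.7°/1.973 = 6.048·0.0993/1.973 = 0.3045.
θ₂ = sin⁻¹(0.3045) = 17.73° (from vertical).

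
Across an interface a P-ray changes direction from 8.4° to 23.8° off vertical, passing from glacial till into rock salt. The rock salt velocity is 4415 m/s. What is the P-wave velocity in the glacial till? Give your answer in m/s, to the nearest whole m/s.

sin 8.4° = 0.1461; sin 23.8° = 0.4035.
V₁ = V₂·(sin θ₁/sin θ₂) = 4415·(0.1461/0.4035) = 1598.23 m/s.

1598 m/s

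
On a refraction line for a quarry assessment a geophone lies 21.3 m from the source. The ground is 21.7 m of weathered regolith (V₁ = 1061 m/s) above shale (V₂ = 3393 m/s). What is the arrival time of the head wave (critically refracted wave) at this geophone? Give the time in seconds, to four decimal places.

0.0451 s

θ_c = arcsin(V₁/V₂) = arcsin(1061/3393) = 18.22°, cos θ_c = 0.9499.
Intercept time tᵢ = 2h cos θ_c / V₁ = 2·21.7·0.9499/1061 = 0.03885 s.
t = x/V₂ + tᵢ = 21.3/3393 + 0.03885 = 0.04513 s.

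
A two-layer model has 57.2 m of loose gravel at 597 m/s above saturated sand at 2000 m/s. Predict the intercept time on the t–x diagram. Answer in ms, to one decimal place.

θ_c = arcsin(V₁/V₂) = arcsin(597/2000) = 17.37°; cos θ_c = 0.9544.
tᵢ = 2h·cos θ_c / V₁ = 2·57.2·0.9544 / 597 = 0.18289 s.

182.9 ms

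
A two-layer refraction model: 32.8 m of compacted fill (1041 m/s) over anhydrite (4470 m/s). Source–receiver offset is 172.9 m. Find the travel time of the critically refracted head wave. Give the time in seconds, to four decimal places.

0.1000 s

θ_c = arcsin(V₁/V₂) = arcsin(1041/4470) = 13.47°, cos θ_c = 0.9725.
Intercept time tᵢ = 2h cos θ_c / V₁ = 2·32.8·0.9725/1041 = 0.06128 s.
t = x/V₂ + tᵢ = 172.9/4470 + 0.06128 = 0.09996 s.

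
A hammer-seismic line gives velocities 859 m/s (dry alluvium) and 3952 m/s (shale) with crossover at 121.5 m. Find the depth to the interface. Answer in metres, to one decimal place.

x_cross = 2h·√((V₂+V₁)/(V₂−V₁)) → h = x_cross / (2·√((V₂+V₁)/(V₂−V₁))).
√((V₂+V₁)/(V₂−V₁)) = √((3952+859)/(3952−859)) = 1.2472.
h = 121.5 / (2·1.2472) = 48.71 m.

48.7 m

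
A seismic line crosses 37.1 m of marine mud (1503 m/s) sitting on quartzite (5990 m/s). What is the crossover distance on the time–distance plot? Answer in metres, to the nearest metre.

96 m

x_cross = 2h·√((V₂+V₁)/(V₂−V₁)).
(V₂+V₁)/(V₂−V₁) = (5990+1503)/(5990−1503) = 1.6699; √ = 1.2923.
x_cross = 2·37.1·1.2923 = 95.89 m.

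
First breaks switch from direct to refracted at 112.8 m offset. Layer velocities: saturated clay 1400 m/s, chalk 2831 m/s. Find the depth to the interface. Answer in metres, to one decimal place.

x_cross = 2h·√((V₂+V₁)/(V₂−V₁)) → h = x_cross / (2·√((V₂+V₁)/(V₂−V₁))).
√((V₂+V₁)/(V₂−V₁)) = √((2831+1400)/(2831−1400)) = 1.7195.
h = 112.8 / (2·1.7195) = 32.80 m.

32.8 m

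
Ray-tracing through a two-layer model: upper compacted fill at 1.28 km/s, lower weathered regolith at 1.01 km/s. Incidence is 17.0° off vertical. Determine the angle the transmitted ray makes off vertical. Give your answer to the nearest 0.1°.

13.3°

Snell's law: sin θ₂ = (V₂/V₁)·sin θ₁ = (1.01/1.28)·sin 17.0° = 0.2307.
θ₂ = arcsin 0.2307 = 13.34° from the normal.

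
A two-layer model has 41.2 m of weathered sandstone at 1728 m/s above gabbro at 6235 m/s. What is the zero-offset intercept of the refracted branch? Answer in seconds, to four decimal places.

tᵢ = 2h·√(V₂²−V₁²)/(V₁V₂).
√(V₂²−V₁²) = √(6235²−1728²) = 5990.8 m/s.
tᵢ = 2·41.2·5990.8/(1728·6235) = 0.04582 s.

0.0458 s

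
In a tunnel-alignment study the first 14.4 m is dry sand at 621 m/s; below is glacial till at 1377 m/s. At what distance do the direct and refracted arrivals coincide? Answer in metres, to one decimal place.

46.8 m

θ_c = arcsin(621/1377) = 26.81°, so cos θ_c = 0.8925 and tᵢ = 2h cos θ_c/V₁ = 0.0414 s.
At crossover x/V₁ = x/V₂ + tᵢ ⇒ x = tᵢ/(1/V₁ − 1/V₂) = 0.04139/(1.6103e-03 − 7.2622e-04) = 46.82 m.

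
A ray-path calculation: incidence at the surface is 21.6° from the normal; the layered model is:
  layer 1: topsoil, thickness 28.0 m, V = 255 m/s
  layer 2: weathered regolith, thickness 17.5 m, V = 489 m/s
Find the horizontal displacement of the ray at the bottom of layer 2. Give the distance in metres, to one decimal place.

28.5 m

Apply Snell's law at each interface; in layer i the horizontal offset is hᵢ·tan θᵢ.
Layer 1: θ = 21.60°; offset = 28.0·tan 21.60° = 11.086 m.
Layer 2: sin θ = 489·sin 21.6°/255 = 0.7059, θ = 44.90°; offset = 17.5·tan 44.90° = 17.442 m.
Σ offsets = 28.528 m.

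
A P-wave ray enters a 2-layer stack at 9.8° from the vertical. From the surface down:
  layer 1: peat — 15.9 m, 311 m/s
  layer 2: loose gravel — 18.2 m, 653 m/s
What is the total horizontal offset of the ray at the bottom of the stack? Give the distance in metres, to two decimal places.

9.71 m

Apply Snell's law at each interface; in layer i the horizontal offset is hᵢ·tan θᵢ.
Layer 1: θ = 9.80°; offset = 15.9·tan 9.80° = 2.7464 m.
Layer 2: sin θ = 653·sin 9.8°/311 = 0.3574, θ = 20.94°; offset = 18.2·tan 20.94° = 6.9644 m.
Total horizontal offset = 9.7108 m.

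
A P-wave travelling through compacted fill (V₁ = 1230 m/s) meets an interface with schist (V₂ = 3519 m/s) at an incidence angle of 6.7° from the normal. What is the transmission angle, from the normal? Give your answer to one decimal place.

Snell's law: sin θ₂ = (V₂/V₁)·sin θ₁ = (3519/1230)·sin 6.7° = 0.3338.
θ₂ = arcsin 0.3338 = 19.50° from the normal.

19.5°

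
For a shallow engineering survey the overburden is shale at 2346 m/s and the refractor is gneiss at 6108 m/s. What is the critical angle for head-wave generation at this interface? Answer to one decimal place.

Critical incidence: sin θ_c = V₁/V₂ = 2346/6108 = 0.3841.
θ_c = arcsin 0.3841 = 22.59°.

22.6°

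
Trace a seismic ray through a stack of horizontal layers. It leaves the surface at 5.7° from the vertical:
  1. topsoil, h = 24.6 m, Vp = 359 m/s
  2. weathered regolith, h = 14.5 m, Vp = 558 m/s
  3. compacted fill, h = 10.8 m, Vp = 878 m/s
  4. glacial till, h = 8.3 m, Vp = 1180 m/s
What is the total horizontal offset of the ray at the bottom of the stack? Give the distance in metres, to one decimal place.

10.3 m

Apply Snell's law at each interface; in layer i the horizontal offset is hᵢ·tan θᵢ.
Layer 1: θ = 5.70°; offset = 24.6·tan 5.70° = 2.455 m.
Layer 2: sin θ = 558·sin 5.7°/359 = 0.1544, θ = 8.88°; offset = 14.5·tan 8.88° = 2.266 m.
Layer 3: sin θ = 878·sin 5.7°/359 = 0.2429, θ = 14.06°; offset = 10.8·tan 14.06° = 2.704 m.
Layer 4: sin θ = 1180·sin 5.7°/359 = 0.3265, θ = 19.05°; offset = 8.3·tan 19.05° = 2.867 m.
Total horizontal offset = 10.292 m.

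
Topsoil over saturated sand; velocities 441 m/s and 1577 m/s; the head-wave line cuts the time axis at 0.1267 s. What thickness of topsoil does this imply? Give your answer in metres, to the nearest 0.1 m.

θ_c = arcsin(441/1577) = 16.24°; cos θ_c = 0.9601.
tᵢ = 2h cos θ_c/V₁ ⇒ h = tᵢ·V₁/(2 cos θ_c) = 0.1267·441/(2·0.9601) = 29.10 m.

29.1 m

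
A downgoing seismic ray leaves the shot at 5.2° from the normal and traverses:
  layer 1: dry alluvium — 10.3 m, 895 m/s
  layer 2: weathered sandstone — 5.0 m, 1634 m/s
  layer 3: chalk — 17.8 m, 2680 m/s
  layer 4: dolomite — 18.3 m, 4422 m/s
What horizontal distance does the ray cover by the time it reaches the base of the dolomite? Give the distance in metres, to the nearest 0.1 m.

Apply Snell's law at each interface; in layer i the horizontal offset is hᵢ·tan θᵢ.
Layer 1: θ = 5.20°; offset = 10.3·tan 5.20° = 0.937 m.
Layer 2: sin θ = 1634·sin 5.2°/895 = 0.1655, θ = 9.52°; offset = 5.0·tan 9.52° = 0.839 m.
Layer 3: sin θ = 2680·sin 5.2°/895 = 0.2714, θ = 15.75°; offset = 17.8·tan 15.75° = 5.019 m.
Layer 4: sin θ = 4422·sin 5.2°/895 = 0.4478, θ = 26.60°; offset = 18.3·tan 26.60° = 9.165 m.
Σ offsets = 15.960 m.

16.0 m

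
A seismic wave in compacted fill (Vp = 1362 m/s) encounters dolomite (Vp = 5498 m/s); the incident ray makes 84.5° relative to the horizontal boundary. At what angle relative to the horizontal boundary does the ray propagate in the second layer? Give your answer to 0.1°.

Angle from the normal: 90° − 84.5° = 5.5°.
sin θ₁/V₁ = sin θ₂/V₂ ⇒ sin θ₂ = 5498·sin 5.5°/1362 = 5498·0.0958/1362 = 0.3869.
θ₂ = sin⁻¹(0.3869) = 22.76° (from vertical).
From the interface: 90° − 22.76° = 67.24°.

67.2°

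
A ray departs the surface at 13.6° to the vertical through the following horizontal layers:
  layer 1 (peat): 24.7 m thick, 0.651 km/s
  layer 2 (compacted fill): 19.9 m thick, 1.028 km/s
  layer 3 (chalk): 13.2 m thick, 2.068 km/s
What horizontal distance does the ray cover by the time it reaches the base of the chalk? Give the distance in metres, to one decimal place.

28.8 m

Ray parameter p = sin 13.6° / 0.651 km/s = 3.6120e-01 s/km.
Layer 1: θ = 13.60°; offset = 24.7·tan 13.60° = 5.976 m.
Layer 2: sin θ = p·1.028 = 0.3713 → θ = 21.80°; offset = 19.9·tan 21.80° = 7.958 m.
Layer 3: sin θ = p·2.068 = 0.7470 → θ = 48.33°; offset = 13.2·tan 48.33° = 14.830 m.
Σ offsets = 28.764 m.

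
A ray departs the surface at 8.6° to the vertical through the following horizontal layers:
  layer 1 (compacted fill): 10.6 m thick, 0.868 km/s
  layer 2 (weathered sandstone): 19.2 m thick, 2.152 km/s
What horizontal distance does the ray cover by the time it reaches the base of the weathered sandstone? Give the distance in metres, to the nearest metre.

Apply Snell's law at each interface; in layer i the horizontal offset is hᵢ·tan θᵢ.
Layer 1: θ = 8.60°; offset = 10.6·tan 8.60° = 1.603 m.
Layer 2: sin θ = 2.152·sin 8.6°/0.868 = 0.3707, θ = 21.76°; offset = 19.2·tan 21.76° = 7.664 m.
Summing the layer offsets gives 9.267 m.

9 m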